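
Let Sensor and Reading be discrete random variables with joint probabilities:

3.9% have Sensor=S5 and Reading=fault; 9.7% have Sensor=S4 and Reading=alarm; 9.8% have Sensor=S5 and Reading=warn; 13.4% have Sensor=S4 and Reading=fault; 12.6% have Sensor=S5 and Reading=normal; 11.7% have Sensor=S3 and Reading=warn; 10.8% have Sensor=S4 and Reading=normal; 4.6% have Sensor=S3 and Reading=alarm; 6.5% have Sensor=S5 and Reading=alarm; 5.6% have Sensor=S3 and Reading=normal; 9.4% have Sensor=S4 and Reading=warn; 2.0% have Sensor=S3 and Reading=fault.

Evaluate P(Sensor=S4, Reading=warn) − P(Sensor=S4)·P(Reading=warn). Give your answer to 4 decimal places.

-0.0398

P(Sensor=S4) = 0.108 + 0.094 + 0.097 + 0.134 = 0.433.
P(Reading=warn) = 0.117 + 0.094 + 0.098 = 0.309.
P(Sensor=S4, Reading=warn) − P(Sensor=S4)P(Reading=warn) = 0.094 − 0.433×0.309 = -0.0398.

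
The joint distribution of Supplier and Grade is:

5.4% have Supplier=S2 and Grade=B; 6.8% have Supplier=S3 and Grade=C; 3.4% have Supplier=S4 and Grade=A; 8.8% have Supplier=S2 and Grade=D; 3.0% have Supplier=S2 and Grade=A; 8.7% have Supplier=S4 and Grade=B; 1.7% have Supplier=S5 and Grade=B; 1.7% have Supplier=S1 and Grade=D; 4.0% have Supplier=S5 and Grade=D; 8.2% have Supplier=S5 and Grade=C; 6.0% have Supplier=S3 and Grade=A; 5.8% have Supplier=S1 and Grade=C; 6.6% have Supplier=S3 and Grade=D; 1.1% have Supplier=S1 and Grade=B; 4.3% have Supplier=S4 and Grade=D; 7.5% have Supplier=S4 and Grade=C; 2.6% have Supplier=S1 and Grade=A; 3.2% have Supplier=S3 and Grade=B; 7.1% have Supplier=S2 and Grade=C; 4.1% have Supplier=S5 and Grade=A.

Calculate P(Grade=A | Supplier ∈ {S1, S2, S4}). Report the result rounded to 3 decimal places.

P(Supplier=S1) = 0.026 + 0.011 + 0.058 + 0.017 = 0.112.
P(Supplier=S2) = 0.030 + 0.054 + 0.071 + 0.088 = 0.243.
P(Supplier=S4) = 0.034 + 0.087 + 0.075 + 0.043 = 0.239.
P(Supplier ∈ {S1, S2, S4}) = 0.112 + 0.243 + 0.239 = 0.594; P(Grade=A, Supplier ∈ {S1, S2, S4}) = 0.026 + 0.030 + 0.034 = 0.090.
P(Grade=A | Supplier ∈ {S1, S2, S4}) = 0.090/0.594 = 0.152.

0.152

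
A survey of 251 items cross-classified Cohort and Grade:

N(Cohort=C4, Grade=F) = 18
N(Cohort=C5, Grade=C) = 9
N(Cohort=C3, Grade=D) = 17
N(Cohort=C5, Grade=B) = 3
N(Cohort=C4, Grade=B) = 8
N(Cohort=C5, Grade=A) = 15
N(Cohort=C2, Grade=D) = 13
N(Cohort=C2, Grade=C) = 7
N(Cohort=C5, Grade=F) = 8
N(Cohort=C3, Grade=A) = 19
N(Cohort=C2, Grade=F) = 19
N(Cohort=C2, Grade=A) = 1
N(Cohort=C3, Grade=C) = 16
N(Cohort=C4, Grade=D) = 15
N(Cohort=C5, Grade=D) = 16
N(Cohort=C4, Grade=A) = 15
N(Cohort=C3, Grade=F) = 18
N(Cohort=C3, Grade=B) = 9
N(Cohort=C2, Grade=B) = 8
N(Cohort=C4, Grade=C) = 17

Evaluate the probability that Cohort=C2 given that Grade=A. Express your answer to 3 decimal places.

Total with Grade=A: 1 + 19 + 15 + 15 = 50.
P(Cohort=C2 | Grade=A) = 1/50 = 0.020.

0.020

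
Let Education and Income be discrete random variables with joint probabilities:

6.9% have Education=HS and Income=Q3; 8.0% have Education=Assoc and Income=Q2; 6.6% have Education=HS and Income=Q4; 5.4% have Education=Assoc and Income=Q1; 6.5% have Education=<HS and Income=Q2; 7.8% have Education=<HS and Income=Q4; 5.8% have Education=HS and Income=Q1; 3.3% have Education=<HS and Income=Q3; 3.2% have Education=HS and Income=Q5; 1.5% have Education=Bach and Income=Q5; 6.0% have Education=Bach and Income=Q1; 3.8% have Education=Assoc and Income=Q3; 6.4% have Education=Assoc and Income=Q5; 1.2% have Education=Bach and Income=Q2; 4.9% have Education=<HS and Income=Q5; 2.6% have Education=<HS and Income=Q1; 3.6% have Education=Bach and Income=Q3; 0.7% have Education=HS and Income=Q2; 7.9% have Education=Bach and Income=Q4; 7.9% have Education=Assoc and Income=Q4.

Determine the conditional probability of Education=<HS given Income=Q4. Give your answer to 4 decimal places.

0.2583

P(Income=Q4) = 0.078 + 0.066 + 0.079 + 0.079 = 0.302.
P(Education=<HS | Income=Q4) = 0.078/0.302 = 0.2583.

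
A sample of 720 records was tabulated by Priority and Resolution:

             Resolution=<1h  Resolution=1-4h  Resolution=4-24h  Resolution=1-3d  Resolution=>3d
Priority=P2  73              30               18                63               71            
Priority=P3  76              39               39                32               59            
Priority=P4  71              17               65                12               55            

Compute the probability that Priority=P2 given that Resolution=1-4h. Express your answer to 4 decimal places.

0.3488

Total with Resolution=1-4h: 30 + 39 + 17 = 86.
P(Priority=P2 | Resolution=1-4h) = 30/86 = 0.3488.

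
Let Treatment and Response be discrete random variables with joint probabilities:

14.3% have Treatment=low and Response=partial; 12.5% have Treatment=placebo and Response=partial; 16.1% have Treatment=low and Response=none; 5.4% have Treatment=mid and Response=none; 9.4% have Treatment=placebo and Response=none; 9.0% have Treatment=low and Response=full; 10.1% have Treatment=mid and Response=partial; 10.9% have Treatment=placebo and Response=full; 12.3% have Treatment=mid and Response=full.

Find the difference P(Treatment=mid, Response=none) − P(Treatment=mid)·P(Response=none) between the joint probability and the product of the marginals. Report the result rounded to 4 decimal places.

P(Treatment=mid) = 0.054 + 0.101 + 0.123 = 0.278.
P(Response=none) = 0.094 + 0.161 + 0.054 = 0.309.
P(Treatment=mid, Response=none) − P(Treatment=mid)P(Response=none) = 0.054 − 0.278×0.309 = -0.0319.

-0.0319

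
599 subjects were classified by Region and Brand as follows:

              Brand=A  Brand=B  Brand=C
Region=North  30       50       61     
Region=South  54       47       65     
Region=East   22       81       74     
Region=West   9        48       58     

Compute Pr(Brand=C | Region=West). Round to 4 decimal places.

0.5043

Total with Region=West: 9 + 48 + 58 = 115.
P(Brand=C | Region=West) = 58/115 = 0.5043.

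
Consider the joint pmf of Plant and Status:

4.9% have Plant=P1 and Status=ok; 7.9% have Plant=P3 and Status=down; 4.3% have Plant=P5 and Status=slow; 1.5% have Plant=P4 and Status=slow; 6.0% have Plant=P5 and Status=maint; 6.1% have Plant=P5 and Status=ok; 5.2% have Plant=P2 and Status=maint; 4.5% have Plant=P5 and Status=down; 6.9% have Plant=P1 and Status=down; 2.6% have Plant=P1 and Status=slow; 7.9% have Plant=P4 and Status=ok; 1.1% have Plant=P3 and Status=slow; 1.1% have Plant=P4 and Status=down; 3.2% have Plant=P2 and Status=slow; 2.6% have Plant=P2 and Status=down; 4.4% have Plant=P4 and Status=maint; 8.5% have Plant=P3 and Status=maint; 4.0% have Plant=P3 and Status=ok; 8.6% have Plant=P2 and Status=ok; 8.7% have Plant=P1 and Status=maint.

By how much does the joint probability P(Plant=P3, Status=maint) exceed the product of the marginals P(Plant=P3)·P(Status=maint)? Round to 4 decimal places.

P(Plant=P3) = 0.040 + 0.011 + 0.079 + 0.085 = 0.215.
P(Status=maint) = 0.087 + 0.052 + 0.085 + 0.044 + 0.060 = 0.328.
P(Plant=P3, Status=maint) − P(Plant=P3)P(Status=maint) = 0.085 − 0.215×0.328 = 0.0145.

0.0145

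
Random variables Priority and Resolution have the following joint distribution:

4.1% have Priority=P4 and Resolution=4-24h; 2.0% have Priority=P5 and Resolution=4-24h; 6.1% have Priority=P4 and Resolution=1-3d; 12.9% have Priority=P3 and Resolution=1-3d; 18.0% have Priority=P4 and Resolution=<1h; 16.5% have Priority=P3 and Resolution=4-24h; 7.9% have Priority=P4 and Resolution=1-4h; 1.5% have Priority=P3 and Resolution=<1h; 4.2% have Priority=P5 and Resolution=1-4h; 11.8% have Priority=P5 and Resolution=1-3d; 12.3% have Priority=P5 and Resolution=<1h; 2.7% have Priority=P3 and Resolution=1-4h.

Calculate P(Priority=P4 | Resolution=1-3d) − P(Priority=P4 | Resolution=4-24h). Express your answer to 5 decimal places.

0.01664

P(Resolution=1-3d) = 0.129 + 0.061 + 0.118 = 0.308; P(Priority=P4 | Resolution=1-3d) = 0.061/0.308 = 0.198052.
P(Resolution=4-24h) = 0.165 + 0.041 + 0.020 = 0.226; P(Priority=P4 | Resolution=4-24h) = 0.041/0.226 = 0.181416.
Difference = 0.01664.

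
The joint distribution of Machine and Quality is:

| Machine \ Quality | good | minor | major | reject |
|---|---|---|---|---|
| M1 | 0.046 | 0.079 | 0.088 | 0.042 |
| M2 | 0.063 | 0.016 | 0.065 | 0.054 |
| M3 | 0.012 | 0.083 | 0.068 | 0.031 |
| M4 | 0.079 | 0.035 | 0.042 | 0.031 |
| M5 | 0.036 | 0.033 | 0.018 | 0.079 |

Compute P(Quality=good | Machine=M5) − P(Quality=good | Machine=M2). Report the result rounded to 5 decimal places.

-0.10131

P(Machine=M5) = 0.036 + 0.033 + 0.018 + 0.079 = 0.166; P(Quality=good | Machine=M5) = 0.036/0.166 = 0.216867.
P(Machine=M2) = 0.063 + 0.016 + 0.065 + 0.054 = 0.198; P(Quality=good | Machine=M2) = 0.063/0.198 = 0.318182.
Difference = -0.10131.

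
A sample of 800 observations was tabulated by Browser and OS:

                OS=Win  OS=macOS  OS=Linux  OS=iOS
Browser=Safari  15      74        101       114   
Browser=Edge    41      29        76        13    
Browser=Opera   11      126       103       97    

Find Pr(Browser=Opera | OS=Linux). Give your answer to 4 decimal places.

Total with OS=Linux: 101 + 76 + 103 = 280.
P(Browser=Opera | OS=Linux) = 103/280 = 0.3679.

0.3679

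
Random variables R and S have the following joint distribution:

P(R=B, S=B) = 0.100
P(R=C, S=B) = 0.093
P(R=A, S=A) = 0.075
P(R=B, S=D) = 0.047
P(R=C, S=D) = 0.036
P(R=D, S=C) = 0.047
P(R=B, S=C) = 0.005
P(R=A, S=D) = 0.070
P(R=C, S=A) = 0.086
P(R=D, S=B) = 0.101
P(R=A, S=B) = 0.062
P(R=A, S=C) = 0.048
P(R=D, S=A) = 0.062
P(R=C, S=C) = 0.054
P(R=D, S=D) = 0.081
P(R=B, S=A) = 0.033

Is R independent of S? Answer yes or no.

P(R=B) = 0.185 and P(S=B) = 0.356, so their product is 0.06586, but P(R=B, S=B) = 0.100. Since these differ, R and S are not independent.

no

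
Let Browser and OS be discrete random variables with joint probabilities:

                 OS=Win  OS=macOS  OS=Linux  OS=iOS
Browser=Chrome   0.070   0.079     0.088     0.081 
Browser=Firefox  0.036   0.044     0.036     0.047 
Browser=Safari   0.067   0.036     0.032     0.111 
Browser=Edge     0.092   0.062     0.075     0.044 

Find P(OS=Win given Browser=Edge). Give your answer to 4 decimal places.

P(Browser=Edge) = 0.092 + 0.062 + 0.075 + 0.044 = 0.273.
P(OS=Win | Browser=Edge) = 0.092/0.273 = 0.3370.

0.3370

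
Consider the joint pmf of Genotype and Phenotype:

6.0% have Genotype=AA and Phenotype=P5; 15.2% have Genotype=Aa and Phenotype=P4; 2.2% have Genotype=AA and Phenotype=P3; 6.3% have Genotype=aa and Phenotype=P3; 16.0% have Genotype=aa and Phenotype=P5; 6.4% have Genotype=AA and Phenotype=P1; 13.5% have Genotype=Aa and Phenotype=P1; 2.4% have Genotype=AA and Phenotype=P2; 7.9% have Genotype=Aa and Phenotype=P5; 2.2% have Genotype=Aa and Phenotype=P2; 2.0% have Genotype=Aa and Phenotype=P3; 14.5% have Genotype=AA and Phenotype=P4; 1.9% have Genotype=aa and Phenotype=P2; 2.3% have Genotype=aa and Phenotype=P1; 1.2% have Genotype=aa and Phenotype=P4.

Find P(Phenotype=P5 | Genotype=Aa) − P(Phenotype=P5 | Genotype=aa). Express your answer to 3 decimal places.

-0.384

P(Genotype=Aa) = 0.135 + 0.022 + 0.020 + 0.152 + 0.079 = 0.408; P(Phenotype=P5 | Genotype=Aa) = 0.079/0.408 = 0.1936.
P(Genotype=aa) = 0.023 + 0.019 + 0.063 + 0.012 + 0.160 = 0.277; P(Phenotype=P5 | Genotype=aa) = 0.160/0.277 = 0.5776.
Difference = -0.384.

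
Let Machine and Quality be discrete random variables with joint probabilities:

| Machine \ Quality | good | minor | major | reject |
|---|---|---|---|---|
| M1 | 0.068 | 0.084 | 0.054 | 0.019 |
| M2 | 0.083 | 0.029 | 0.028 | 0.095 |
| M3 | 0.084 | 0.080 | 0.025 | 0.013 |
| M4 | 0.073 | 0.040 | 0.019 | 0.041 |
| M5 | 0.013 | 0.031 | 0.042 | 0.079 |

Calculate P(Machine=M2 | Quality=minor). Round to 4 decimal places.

P(Quality=minor) = 0.084 + 0.029 + 0.080 + 0.040 + 0.031 = 0.264.
P(Machine=M2 | Quality=minor) = 0.029/0.264 = 0.1098.

0.1098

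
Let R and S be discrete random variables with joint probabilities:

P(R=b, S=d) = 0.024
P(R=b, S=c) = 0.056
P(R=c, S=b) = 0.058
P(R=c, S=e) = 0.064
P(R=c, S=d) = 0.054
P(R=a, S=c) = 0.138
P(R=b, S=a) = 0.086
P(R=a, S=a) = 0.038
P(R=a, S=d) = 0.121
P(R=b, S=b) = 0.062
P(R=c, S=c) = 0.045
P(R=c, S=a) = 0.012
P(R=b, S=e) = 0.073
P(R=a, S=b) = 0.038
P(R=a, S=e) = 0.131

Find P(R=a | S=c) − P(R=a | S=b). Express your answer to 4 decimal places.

0.3369

P(S=c) = 0.138 + 0.056 + 0.045 = 0.239; P(R=a | S=c) = 0.138/0.239 = 0.57741.
P(S=b) = 0.038 + 0.062 + 0.058 = 0.158; P(R=a | S=b) = 0.038/0.158 = 0.24051.
Difference = 0.3369.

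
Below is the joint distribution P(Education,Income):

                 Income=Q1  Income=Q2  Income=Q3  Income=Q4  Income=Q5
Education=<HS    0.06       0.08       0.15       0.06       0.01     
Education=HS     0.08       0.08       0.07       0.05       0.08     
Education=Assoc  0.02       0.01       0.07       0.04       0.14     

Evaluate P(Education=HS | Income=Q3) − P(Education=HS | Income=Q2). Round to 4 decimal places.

-0.2292

P(Income=Q3) = 0.15 + 0.07 + 0.07 = 0.29; P(Education=HS | Income=Q3) = 0.07/0.29 = 0.24138.
P(Income=Q2) = 0.08 + 0.08 + 0.01 = 0.17; P(Education=HS | Income=Q2) = 0.08/0.17 = 0.47059.
Difference = -0.2292.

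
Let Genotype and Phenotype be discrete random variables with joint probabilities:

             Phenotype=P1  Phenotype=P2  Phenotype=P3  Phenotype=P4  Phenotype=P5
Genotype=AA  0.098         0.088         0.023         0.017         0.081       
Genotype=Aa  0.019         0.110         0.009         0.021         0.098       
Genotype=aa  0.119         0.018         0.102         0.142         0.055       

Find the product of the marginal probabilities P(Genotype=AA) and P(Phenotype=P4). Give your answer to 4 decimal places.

0.0553

P(Genotype=AA) = 0.098 + 0.088 + 0.023 + 0.017 + 0.081 = 0.307.
P(Phenotype=P4) = 0.017 + 0.021 + 0.142 = 0.180.
Product: 0.307 × 0.180 = 0.0553.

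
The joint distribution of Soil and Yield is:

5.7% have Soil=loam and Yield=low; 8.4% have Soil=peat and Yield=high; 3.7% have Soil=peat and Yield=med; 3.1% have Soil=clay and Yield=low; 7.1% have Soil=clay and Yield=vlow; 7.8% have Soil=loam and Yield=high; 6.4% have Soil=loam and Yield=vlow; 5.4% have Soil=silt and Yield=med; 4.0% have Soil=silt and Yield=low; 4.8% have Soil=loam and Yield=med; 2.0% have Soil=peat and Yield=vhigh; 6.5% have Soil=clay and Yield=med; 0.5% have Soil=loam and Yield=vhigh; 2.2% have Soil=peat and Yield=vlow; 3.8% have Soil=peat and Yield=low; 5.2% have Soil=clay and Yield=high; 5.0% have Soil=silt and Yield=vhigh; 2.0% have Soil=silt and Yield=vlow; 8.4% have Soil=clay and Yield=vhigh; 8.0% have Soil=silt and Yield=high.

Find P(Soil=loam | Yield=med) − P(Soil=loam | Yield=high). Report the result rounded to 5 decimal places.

P(Yield=med) = 0.048 + 0.065 + 0.054 + 0.037 = 0.204; P(Soil=loam | Yield=med) = 0.048/0.204 = 0.235294.
P(Yield=high) = 0.078 + 0.052 + 0.080 + 0.084 = 0.294; P(Soil=loam | Yield=high) = 0.078/0.294 = 0.265306.
Difference = -0.03001.

-0.03001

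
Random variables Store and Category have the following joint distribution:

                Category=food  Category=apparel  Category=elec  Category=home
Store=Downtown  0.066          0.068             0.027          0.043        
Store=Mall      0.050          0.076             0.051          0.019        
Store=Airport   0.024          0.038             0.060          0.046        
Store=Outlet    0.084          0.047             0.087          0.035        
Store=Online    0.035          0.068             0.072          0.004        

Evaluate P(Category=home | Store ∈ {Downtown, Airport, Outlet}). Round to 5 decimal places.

P(Store=Downtown) = 0.066 + 0.068 + 0.027 + 0.043 = 0.204.
P(Store=Airport) = 0.024 + 0.038 + 0.060 + 0.046 = 0.168.
P(Store=Outlet) = 0.084 + 0.047 + 0.087 + 0.035 = 0.253.
P(Store ∈ {Downtown, Airport, Outlet}) = 0.204 + 0.168 + 0.253 = 0.625; P(Category=home, Store ∈ {Downtown, Airport, Outlet}) = 0.043 + 0.046 + 0.035 = 0.124.
P(Category=home | Store ∈ {Downtown, Airport, Outlet}) = 0.124/0.625 = 0.19840.

0.19840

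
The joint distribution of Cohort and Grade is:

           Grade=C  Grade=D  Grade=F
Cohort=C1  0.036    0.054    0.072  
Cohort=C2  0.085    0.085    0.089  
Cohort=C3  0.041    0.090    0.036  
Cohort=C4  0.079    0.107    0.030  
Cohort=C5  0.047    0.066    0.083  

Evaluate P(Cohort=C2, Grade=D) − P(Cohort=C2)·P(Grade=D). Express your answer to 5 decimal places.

-0.01912

P(Cohort=C2) = 0.085 + 0.085 + 0.089 = 0.259.
P(Grade=D) = 0.054 + 0.085 + 0.090 + 0.107 + 0.066 = 0.402.
P(Cohort=C2, Grade=D) − P(Cohort=C2)P(Grade=D) = 0.085 − 0.259×0.402 = -0.01912.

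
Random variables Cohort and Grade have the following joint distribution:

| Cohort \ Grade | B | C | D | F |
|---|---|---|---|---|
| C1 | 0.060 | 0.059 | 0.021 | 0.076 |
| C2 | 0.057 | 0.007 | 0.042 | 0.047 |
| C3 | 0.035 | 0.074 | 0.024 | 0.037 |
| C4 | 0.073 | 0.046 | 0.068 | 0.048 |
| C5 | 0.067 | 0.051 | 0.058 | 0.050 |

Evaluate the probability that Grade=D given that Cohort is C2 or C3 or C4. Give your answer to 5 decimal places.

0.24014

P(Cohort=C2) = 0.057 + 0.007 + 0.042 + 0.047 = 0.153.
P(Cohort=C3) = 0.035 + 0.074 + 0.024 + 0.037 = 0.170.
P(Cohort=C4) = 0.073 + 0.046 + 0.068 + 0.048 = 0.235.
P(Cohort ∈ {C2, C3, C4}) = 0.153 + 0.170 + 0.235 = 0.558; P(Grade=D, Cohort ∈ {C2, C3, C4}) = 0.042 + 0.024 + 0.068 = 0.134.
P(Grade=D | Cohort ∈ {C2, C3, C4}) = 0.134/0.558 = 0.24014.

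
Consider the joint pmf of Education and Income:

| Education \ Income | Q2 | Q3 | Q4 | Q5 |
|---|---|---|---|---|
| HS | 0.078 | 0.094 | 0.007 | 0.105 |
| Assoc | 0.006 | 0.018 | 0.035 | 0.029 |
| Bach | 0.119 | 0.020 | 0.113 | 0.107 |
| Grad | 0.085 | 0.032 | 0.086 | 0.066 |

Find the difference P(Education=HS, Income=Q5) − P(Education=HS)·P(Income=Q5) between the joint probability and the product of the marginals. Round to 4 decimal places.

0.0178

P(Education=HS) = 0.078 + 0.094 + 0.007 + 0.105 = 0.284.
P(Income=Q5) = 0.105 + 0.029 + 0.107 + 0.066 = 0.307.
P(Education=HS, Income=Q5) − P(Education=HS)P(Income=Q5) = 0.105 − 0.284×0.307 = 0.0178.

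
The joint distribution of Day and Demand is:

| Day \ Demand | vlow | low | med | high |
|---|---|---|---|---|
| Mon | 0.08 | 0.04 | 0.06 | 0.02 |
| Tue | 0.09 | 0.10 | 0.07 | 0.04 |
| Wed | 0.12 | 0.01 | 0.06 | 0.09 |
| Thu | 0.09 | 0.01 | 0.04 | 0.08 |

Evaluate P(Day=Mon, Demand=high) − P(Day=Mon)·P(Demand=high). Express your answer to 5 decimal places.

P(Day=Mon) = 0.08 + 0.04 + 0.06 + 0.02 = 0.20.
P(Demand=high) = 0.02 + 0.04 + 0.09 + 0.08 = 0.23.
P(Day=Mon, Demand=high) − P(Day=Mon)P(Demand=high) = 0.02 − 0.20×0.23 = -0.02600.

-0.02600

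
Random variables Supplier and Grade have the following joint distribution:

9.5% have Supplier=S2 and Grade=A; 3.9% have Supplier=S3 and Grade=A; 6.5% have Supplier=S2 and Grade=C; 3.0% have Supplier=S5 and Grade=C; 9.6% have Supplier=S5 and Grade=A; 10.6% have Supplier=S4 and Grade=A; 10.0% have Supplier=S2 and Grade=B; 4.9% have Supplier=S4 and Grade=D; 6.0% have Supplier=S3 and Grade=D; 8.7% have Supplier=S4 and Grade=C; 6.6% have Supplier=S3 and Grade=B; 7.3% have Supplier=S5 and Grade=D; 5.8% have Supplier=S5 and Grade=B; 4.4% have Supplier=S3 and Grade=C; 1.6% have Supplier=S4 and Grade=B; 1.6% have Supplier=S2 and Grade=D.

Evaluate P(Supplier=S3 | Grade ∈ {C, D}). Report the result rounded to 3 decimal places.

P(Grade=C) = 0.065 + 0.044 + 0.087 + 0.030 = 0.226.
P(Grade=D) = 0.016 + 0.060 + 0.049 + 0.073 = 0.198.
P(Grade ∈ {C, D}) = 0.226 + 0.198 = 0.424; P(Supplier=S3, Grade ∈ {C, D}) = 0.044 + 0.060 = 0.104.
P(Supplier=S3 | Grade ∈ {C, D}) = 0.104/0.424 = 0.245.

0.245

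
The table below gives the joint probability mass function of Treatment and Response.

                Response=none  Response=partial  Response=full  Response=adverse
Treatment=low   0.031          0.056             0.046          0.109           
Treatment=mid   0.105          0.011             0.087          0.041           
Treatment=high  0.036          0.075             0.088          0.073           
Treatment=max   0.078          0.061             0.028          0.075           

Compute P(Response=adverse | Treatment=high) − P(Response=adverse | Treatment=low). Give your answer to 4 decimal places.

-0.1820

P(Treatment=high) = 0.036 + 0.075 + 0.088 + 0.073 = 0.272; P(Response=adverse | Treatment=high) = 0.073/0.272 = 0.26838.
P(Treatment=low) = 0.031 + 0.056 + 0.046 + 0.109 = 0.242; P(Response=adverse | Treatment=low) = 0.109/0.242 = 0.45041.
Difference = -0.1820.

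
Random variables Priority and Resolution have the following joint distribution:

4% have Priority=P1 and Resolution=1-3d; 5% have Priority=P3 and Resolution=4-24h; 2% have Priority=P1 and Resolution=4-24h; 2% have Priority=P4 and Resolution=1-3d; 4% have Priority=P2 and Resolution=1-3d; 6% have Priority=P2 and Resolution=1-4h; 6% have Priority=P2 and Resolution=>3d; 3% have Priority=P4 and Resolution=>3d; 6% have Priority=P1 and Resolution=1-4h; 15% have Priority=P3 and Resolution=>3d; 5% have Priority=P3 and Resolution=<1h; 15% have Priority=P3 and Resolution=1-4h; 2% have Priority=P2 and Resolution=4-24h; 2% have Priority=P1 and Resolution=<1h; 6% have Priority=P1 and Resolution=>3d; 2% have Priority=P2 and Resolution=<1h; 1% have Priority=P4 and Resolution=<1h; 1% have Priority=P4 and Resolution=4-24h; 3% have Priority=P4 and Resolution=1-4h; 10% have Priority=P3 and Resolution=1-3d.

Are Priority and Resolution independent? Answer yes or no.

yes

Every cell satisfies P(Priority,Resolution) = P(Priority)·P(Resolution). For instance P(Priority=P4) = 0.10, P(Resolution=>3d) = 0.30, and 0.10×0.30 = 0.03 matches the joint entry. So Priority and Resolution are independent.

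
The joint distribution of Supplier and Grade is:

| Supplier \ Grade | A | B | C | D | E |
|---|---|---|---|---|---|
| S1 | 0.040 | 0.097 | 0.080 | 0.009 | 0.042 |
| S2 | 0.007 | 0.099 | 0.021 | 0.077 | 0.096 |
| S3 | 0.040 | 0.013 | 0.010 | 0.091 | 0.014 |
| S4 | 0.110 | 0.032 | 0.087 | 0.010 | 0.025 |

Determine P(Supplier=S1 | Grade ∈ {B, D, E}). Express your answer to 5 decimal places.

P(Grade=B) = 0.097 + 0.099 + 0.013 + 0.032 = 0.241.
P(Grade=D) = 0.009 + 0.077 + 0.091 + 0.010 = 0.187.
P(Grade=E) = 0.042 + 0.096 + 0.014 + 0.025 = 0.177.
P(Grade ∈ {B, D, E}) = 0.241 + 0.187 + 0.177 = 0.605; P(Supplier=S1, Grade ∈ {B, D, E}) = 0.097 + 0.009 + 0.042 = 0.148.
P(Supplier=S1 | Grade ∈ {B, D, E}) = 0.148/0.605 = 0.24463.

0.24463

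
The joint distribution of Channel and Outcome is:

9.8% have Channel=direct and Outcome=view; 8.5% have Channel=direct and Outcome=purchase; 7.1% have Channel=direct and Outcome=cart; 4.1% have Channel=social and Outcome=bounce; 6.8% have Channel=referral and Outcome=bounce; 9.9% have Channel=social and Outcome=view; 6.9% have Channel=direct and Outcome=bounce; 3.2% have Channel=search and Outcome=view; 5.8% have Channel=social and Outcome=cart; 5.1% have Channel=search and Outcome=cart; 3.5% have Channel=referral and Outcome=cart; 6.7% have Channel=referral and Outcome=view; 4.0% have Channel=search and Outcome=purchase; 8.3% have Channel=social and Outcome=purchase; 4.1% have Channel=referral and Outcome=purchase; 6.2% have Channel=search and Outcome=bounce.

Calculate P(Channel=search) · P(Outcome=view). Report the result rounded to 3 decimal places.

P(Channel=search) = 0.062 + 0.032 + 0.051 + 0.040 = 0.185.
P(Outcome=view) = 0.032 + 0.099 + 0.098 + 0.067 = 0.296.
Product: 0.185 × 0.296 = 0.055.

0.055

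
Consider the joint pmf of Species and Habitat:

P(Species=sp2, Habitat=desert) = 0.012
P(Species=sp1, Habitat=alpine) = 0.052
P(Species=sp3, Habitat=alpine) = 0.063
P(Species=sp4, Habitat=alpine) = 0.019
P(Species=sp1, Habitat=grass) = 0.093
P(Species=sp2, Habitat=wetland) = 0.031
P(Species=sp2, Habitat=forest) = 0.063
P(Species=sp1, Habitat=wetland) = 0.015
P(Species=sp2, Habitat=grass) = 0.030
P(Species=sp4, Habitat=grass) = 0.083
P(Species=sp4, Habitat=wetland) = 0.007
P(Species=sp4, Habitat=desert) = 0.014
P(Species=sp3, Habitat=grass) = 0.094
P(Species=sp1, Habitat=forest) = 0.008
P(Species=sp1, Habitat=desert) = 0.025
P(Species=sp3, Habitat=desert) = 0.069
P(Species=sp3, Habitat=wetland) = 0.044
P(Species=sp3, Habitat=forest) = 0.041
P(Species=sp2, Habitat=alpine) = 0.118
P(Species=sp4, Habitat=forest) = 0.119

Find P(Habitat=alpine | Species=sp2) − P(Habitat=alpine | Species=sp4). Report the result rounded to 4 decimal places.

P(Species=sp2) = 0.063 + 0.030 + 0.031 + 0.012 + 0.118 = 0.254; P(Habitat=alpine | Species=sp2) = 0.118/0.254 = 0.46457.
P(Species=sp4) = 0.119 + 0.083 + 0.007 + 0.014 + 0.019 = 0.242; P(Habitat=alpine | Species=sp4) = 0.019/0.242 = 0.07851.
Difference = 0.3861.

0.3861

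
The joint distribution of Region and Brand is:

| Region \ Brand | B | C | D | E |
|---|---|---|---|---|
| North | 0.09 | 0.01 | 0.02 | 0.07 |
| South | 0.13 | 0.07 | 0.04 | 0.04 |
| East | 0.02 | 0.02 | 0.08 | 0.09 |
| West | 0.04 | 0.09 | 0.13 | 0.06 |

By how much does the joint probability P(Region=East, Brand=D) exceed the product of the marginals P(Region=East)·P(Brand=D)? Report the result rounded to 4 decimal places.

0.0233

P(Region=East) = 0.02 + 0.02 + 0.08 + 0.09 = 0.21.
P(Brand=D) = 0.02 + 0.04 + 0.08 + 0.13 = 0.27.
P(Region=East, Brand=D) − P(Region=East)P(Brand=D) = 0.08 − 0.21×0.27 = 0.0233.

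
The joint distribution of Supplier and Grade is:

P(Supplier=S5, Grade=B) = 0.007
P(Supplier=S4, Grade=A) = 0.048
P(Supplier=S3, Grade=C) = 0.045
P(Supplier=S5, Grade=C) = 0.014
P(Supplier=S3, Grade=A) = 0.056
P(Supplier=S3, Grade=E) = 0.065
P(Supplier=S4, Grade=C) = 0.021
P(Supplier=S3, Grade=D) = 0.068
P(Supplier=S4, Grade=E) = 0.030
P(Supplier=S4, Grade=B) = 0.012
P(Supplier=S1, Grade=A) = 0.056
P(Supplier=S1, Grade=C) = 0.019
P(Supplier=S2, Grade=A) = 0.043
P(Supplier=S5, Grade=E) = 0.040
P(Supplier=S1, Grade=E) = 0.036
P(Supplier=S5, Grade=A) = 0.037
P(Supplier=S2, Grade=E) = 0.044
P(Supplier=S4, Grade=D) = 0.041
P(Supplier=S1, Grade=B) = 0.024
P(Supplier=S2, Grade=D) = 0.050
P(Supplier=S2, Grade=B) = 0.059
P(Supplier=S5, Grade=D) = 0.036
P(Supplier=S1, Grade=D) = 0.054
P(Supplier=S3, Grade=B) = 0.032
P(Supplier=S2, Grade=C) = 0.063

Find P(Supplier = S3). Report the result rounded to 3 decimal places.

0.266

P(Supplier=S3) = 0.056 + 0.032 + 0.045 + 0.068 + 0.065 = 0.266.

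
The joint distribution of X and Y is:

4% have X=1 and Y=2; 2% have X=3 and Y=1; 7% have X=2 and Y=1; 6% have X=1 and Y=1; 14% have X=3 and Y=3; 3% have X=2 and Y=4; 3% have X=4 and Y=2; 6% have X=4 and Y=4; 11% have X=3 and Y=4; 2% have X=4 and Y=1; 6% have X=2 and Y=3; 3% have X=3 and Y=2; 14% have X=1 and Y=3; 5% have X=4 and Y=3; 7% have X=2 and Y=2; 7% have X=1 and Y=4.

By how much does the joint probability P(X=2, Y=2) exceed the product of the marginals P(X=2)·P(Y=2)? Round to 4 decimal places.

P(X=2) = 0.07 + 0.07 + 0.06 + 0.03 = 0.23.
P(Y=2) = 0.04 + 0.07 + 0.03 + 0.03 = 0.17.
P(X=2, Y=2) − P(X=2)P(Y=2) = 0.07 − 0.23×0.17 = 0.0309.

0.0309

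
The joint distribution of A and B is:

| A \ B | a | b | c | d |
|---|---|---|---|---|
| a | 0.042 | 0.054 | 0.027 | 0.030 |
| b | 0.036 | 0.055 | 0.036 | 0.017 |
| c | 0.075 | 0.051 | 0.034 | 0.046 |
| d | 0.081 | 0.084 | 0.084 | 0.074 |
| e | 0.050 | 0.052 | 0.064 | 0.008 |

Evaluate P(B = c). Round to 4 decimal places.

0.2450

P(B=c) = 0.027 + 0.036 + 0.034 + 0.084 + 0.064 = 0.245.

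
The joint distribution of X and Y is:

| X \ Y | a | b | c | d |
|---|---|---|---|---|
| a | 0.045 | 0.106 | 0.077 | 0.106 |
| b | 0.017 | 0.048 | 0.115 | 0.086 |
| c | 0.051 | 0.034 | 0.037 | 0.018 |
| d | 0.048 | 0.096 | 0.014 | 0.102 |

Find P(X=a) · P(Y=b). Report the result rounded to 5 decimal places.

0.09486

P(X=a) = 0.045 + 0.106 + 0.077 + 0.106 = 0.334.
P(Y=b) = 0.106 + 0.048 + 0.034 + 0.096 = 0.284.
Product: 0.334 × 0.284 = 0.09486.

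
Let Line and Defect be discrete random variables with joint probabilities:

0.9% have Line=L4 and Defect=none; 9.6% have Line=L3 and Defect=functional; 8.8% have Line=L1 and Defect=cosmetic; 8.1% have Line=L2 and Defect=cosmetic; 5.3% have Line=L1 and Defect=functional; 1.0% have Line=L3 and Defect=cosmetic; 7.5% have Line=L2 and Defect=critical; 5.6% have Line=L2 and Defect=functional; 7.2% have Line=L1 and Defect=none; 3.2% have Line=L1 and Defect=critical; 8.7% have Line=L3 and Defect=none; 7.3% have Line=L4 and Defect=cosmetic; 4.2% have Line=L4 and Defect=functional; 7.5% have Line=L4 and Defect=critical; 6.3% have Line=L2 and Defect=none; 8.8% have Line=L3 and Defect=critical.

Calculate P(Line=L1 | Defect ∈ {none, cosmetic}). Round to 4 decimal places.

P(Defect=none) = 0.072 + 0.063 + 0.087 + 0.009 = 0.231.
P(Defect=cosmetic) = 0.088 + 0.081 + 0.010 + 0.073 = 0.252.
P(Defect ∈ {none, cosmetic}) = 0.231 + 0.252 = 0.483; P(Line=L1, Defect ∈ {none, cosmetic}) = 0.072 + 0.088 = 0.160.
P(Line=L1 | Defect ∈ {none, cosmetic}) = 0.160/0.483 = 0.3313.

0.3313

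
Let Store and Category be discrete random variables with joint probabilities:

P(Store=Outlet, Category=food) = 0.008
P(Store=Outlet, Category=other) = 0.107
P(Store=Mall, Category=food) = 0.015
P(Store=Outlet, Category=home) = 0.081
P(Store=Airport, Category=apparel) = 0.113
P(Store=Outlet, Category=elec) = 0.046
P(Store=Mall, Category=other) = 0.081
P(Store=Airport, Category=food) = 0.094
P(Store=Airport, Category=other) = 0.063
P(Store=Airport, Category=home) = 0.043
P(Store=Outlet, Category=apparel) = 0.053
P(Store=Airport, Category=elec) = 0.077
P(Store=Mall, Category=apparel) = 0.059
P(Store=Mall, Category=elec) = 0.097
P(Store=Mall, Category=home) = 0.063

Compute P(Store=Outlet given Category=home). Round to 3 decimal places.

P(Category=home) = 0.063 + 0.043 + 0.081 = 0.187.
P(Store=Outlet | Category=home) = 0.081/0.187 = 0.433.

0.433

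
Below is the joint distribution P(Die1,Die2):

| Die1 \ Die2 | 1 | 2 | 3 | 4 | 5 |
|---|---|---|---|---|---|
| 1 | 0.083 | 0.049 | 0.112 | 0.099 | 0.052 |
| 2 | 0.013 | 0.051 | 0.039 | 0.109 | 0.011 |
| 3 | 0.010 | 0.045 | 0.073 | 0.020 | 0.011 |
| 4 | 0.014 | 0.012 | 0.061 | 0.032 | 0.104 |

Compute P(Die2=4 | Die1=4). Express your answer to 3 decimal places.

0.143

P(Die1=4) = 0.014 + 0.012 + 0.061 + 0.032 + 0.104 = 0.223.
P(Die2=4 | Die1=4) = 0.032/0.223 = 0.143.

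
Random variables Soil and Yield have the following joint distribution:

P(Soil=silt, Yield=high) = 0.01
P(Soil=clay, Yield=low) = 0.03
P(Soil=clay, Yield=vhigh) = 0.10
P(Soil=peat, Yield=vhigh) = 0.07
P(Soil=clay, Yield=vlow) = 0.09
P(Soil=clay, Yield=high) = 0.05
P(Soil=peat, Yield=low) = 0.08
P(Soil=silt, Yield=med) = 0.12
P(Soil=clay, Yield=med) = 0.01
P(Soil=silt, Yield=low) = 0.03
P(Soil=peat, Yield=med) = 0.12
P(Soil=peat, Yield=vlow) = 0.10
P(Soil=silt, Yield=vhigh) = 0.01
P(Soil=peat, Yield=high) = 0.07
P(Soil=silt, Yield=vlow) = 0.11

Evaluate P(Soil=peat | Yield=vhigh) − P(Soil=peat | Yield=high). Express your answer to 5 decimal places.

P(Yield=vhigh) = 0.10 + 0.01 + 0.07 = 0.18; P(Soil=peat | Yield=vhigh) = 0.07/0.18 = 0.388889.
P(Yield=high) = 0.05 + 0.01 + 0.07 = 0.13; P(Soil=peat | Yield=high) = 0.07/0.13 = 0.538462.
Difference = -0.14957.

-0.14957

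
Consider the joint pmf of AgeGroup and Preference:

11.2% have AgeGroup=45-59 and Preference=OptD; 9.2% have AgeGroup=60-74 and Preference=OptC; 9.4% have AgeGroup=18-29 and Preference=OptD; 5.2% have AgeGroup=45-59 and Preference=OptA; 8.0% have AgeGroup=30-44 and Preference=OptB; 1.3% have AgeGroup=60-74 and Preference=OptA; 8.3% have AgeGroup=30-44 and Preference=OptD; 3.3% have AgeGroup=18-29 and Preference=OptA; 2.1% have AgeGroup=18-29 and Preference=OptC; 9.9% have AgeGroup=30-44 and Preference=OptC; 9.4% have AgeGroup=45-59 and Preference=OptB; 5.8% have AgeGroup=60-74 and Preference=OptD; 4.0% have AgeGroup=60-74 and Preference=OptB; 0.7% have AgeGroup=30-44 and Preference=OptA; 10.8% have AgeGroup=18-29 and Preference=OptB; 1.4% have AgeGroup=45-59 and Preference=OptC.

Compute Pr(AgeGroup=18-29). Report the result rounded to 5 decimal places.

0.25600

P(AgeGroup=18-29) = 0.033 + 0.108 + 0.021 + 0.094 = 0.256.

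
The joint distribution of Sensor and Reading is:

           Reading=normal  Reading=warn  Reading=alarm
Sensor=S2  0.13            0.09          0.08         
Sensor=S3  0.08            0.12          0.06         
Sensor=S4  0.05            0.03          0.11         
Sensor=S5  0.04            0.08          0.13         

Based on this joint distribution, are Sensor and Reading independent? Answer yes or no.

P(Sensor=S2) = 0.30 and P(Reading=normal) = 0.30, so their product is 0.0900, but P(Sensor=S2, Reading=normal) = 0.13. Since these differ, Sensor and Reading are not independent.

no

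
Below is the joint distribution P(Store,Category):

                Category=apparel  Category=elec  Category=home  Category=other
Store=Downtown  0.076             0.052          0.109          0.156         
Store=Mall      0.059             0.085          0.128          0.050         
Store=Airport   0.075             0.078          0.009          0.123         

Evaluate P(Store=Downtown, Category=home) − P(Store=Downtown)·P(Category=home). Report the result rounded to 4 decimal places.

0.0123

P(Store=Downtown) = 0.076 + 0.052 + 0.109 + 0.156 = 0.393.
P(Category=home) = 0.109 + 0.128 + 0.009 = 0.246.
P(Store=Downtown, Category=home) − P(Store=Downtown)P(Category=home) = 0.109 − 0.393×0.246 = 0.0123.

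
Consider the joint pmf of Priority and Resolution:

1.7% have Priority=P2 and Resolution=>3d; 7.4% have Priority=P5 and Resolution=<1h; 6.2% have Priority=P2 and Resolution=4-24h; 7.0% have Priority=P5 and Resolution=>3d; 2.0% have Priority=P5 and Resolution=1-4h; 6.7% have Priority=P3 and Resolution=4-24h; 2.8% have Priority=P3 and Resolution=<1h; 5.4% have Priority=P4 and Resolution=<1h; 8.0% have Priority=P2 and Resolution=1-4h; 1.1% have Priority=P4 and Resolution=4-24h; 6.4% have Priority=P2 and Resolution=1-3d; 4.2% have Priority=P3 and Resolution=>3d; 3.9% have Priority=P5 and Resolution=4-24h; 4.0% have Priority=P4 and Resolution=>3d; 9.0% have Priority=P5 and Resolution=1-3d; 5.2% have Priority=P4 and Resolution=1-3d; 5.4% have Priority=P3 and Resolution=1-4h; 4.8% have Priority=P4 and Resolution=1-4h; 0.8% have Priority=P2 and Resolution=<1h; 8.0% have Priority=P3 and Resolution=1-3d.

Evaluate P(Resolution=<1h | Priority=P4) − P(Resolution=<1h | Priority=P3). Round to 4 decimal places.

P(Priority=P4) = 0.054 + 0.048 + 0.011 + 0.052 + 0.040 = 0.205; P(Resolution=<1h | Priority=P4) = 0.054/0.205 = 0.26341.
P(Priority=P3) = 0.028 + 0.054 + 0.067 + 0.080 + 0.042 = 0.271; P(Resolution=<1h | Priority=P3) = 0.028/0.271 = 0.10332.
Difference = 0.1601.

0.1601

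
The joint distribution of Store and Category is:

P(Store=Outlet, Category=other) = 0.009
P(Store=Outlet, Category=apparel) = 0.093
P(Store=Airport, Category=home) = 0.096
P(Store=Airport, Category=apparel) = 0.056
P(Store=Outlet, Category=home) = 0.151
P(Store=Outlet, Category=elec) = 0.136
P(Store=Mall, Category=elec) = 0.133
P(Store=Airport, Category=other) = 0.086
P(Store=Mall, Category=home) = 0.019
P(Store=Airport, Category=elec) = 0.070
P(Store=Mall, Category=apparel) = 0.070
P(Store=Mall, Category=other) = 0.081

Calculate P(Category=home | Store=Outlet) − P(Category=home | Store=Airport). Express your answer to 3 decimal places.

0.076

P(Store=Outlet) = 0.093 + 0.136 + 0.151 + 0.009 = 0.389; P(Category=home | Store=Outlet) = 0.151/0.389 = 0.3882.
P(Store=Airport) = 0.056 + 0.070 + 0.096 + 0.086 = 0.308; P(Category=home | Store=Airport) = 0.096/0.308 = 0.3117.
Difference = 0.076.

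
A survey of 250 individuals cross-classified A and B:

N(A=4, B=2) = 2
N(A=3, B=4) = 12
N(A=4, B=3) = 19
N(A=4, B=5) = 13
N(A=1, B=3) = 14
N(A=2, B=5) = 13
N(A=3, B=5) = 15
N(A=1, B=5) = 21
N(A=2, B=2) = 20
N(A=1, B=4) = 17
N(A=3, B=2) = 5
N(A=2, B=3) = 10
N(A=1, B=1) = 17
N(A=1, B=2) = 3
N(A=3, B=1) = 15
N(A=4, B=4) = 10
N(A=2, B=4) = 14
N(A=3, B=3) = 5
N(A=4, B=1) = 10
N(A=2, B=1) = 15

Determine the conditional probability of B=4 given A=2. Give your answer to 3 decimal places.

Total with A=2: 15 + 20 + 10 + 14 + 13 = 72.
P(B=4 | A=2) = 14/72 = 0.194.

0.194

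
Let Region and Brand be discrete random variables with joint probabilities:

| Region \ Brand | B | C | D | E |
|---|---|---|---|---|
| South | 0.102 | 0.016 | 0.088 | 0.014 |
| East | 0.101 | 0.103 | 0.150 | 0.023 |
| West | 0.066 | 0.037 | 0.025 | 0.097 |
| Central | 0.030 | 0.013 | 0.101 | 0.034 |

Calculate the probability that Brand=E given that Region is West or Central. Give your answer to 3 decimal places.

P(Region=West) = 0.066 + 0.037 + 0.025 + 0.097 = 0.225.
P(Region=Central) = 0.030 + 0.013 + 0.101 + 0.034 = 0.178.
P(Region ∈ {West, Central}) = 0.225 + 0.178 = 0.403; P(Brand=E, Region ∈ {West, Central}) = 0.097 + 0.034 = 0.131.
P(Brand=E | Region ∈ {West, Central}) = 0.131/0.403 = 0.325.

0.325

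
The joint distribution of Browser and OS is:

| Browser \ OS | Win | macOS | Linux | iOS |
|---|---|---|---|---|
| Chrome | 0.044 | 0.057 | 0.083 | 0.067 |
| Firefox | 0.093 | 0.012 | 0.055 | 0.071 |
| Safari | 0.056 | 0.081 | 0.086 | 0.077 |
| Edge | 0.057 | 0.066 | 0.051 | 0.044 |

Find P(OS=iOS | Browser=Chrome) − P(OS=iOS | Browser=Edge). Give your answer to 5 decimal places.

P(Browser=Chrome) = 0.044 + 0.057 + 0.083 + 0.067 = 0.251; P(OS=iOS | Browser=Chrome) = 0.067/0.251 = 0.266932.
P(Browser=Edge) = 0.057 + 0.066 + 0.051 + 0.044 = 0.218; P(OS=iOS | Browser=Edge) = 0.044/0.218 = 0.201835.
Difference = 0.06510.

0.06510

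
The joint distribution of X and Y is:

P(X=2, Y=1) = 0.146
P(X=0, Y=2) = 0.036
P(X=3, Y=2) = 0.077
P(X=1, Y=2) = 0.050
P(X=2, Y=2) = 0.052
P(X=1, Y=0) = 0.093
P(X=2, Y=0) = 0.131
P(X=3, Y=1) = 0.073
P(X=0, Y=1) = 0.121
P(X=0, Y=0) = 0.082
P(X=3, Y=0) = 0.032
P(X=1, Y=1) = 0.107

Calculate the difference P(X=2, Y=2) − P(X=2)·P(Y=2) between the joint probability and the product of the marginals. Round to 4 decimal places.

P(X=2) = 0.131 + 0.146 + 0.052 = 0.329.
P(Y=2) = 0.036 + 0.050 + 0.052 + 0.077 = 0.215.
P(X=2, Y=2) − P(X=2)P(Y=2) = 0.052 − 0.329×0.215 = -0.0187.

-0.0187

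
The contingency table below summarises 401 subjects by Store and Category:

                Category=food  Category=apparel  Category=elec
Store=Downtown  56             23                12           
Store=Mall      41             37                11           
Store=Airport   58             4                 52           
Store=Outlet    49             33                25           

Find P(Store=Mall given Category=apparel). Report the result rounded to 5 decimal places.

0.38144

Total with Category=apparel: 23 + 37 + 4 + 33 = 97.
P(Store=Mall | Category=apparel) = 37/97 = 0.38144.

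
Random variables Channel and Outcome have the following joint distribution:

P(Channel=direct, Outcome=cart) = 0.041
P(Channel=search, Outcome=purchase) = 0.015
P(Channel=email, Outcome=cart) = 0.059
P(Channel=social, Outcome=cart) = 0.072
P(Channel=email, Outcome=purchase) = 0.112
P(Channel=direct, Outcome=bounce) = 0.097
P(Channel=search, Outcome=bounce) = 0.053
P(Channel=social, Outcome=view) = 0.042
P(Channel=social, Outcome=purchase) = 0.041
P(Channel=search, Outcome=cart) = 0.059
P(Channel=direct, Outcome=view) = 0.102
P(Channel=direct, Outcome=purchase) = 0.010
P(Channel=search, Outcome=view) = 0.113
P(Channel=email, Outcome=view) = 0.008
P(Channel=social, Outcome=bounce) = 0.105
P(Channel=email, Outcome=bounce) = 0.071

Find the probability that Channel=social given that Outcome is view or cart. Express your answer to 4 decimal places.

P(Outcome=view) = 0.008 + 0.113 + 0.042 + 0.102 = 0.265.
P(Outcome=cart) = 0.059 + 0.059 + 0.072 + 0.041 = 0.231.
P(Outcome ∈ {view, cart}) = 0.265 + 0.231 = 0.496; P(Channel=social, Outcome ∈ {view, cart}) = 0.042 + 0.072 = 0.114.
P(Channel=social | Outcome ∈ {view, cart}) = 0.114/0.496 = 0.2298.

0.2298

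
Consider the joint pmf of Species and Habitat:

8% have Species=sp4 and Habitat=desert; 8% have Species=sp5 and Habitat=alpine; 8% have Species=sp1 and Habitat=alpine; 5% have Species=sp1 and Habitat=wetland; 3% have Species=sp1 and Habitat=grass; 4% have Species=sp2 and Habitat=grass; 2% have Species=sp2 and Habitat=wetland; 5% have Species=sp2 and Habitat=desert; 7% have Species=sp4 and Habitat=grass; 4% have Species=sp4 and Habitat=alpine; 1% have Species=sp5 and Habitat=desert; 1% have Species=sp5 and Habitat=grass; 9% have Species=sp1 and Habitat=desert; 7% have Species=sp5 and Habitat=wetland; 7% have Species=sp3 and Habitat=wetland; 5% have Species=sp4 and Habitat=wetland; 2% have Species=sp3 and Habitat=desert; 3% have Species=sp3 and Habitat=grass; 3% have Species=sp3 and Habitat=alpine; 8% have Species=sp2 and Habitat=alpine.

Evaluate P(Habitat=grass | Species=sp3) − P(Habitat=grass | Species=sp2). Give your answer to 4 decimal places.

P(Species=sp3) = 0.03 + 0.07 + 0.02 + 0.03 = 0.15; P(Habitat=grass | Species=sp3) = 0.03/0.15 = 0.20000.
P(Species=sp2) = 0.04 + 0.02 + 0.05 + 0.08 = 0.19; P(Habitat=grass | Species=sp2) = 0.04/0.19 = 0.21053.
Difference = -0.0105.

-0.0105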